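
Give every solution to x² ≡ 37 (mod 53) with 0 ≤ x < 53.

14, 39

53 ≡ 1 (mod 4), so we find a root by search.
Trying successive values, 14² = 196 ≡ 37 (mod 53). The other root is 53 − 14 = 39.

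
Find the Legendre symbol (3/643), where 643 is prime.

-1

Reciprocity: 3 ≡ 3 and 643 ≡ 3 (mod 4), so (3/643) = −(643/3).
Reduce top mod 3: now compute (1/3).
Reached (1/3) = 1. Collecting the sign flips along the way, the symbol is -1.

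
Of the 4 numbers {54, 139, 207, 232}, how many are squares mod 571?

(54/571) = +1 → QR.
(139/571) = +1 → QR.
(207/571) = +1 → QR.
(232/571) = -1 → non-residue.
Total quadratic residues among the 4: 3.

3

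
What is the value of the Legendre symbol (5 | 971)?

Reciprocity: 5 ≡ 1 and 971 ≡ 3 (mod 4), so (5/971) = +(971/5).
Reduce top mod 5: now compute (1/5).
Reached (1/5) = 1. Collecting the sign flips along the way, the symbol is +1.

1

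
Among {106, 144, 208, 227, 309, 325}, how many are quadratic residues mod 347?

3

(106/347) = -1 → non-residue.
(144/347) = +1 → QR.
(208/347) = +1 → QR.
(227/347) = -1 → non-residue.
(309/347) = -1 → non-residue.
(325/347) = +1 → QR.
Total quadratic residues among the 6: 3.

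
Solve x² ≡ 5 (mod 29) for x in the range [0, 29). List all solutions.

29 ≡ 1 (mod 4), so we find a root by search.
Trying successive values, 11² = 121 ≡ 5 (mod 29). The other root is 29 − 11 = 18.

11, 18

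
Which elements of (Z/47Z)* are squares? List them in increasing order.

1, 2, 3, 4, 6, 7, 8, 9, 12, 14, 16, 17, 18, 21, 24, 25, 27, 28, 32, 34, 36, 37, 42

Square k = 1,…,23 (k and 47−k give the same square):
1²=1, 2²=4, 3²=9, 4²=16, 5²=25, 6²=36, 7²≡2, 8²≡17, 9²≡34, 10²≡6, 11²≡27, 12²≡3, 13²≡28, 14²≡8, 15²≡37, 16²≡21, 17²≡7, 18²≡42, 19²≡32, 20²≡24, 21²≡18, 22²≡14, 23²≡12 (mod 47).
So the quadratic residues mod 47 are {1, 2, 3, 4, 6, 7, 8, 9, 12, 14, 16, 17, 18, 21, 24, 25, 27, 28, 32, 34, 36, 37, 42}.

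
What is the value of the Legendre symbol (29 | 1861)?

Reciprocity: 29 ≡ 1 and 1861 ≡ 1 (mod 4), so (29/1861) = +(1861/29).
Reduce top mod 29: now compute (5/29).
Reciprocity: 5 ≡ 1 and 29 ≡ 1 (mod 4), so (5/29) = +(29/5).
Reduce top mod 5: now compute (4/5).
Pull out 2^2: since 5 ≡ 5 (mod 8), (2/5) = -1, so (2/5)^2 = +1.
Reached (1/5) = 1. Collecting the sign flips along the way, the symbol is +1.

1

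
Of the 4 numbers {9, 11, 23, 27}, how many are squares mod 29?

2

(9/29) = +1 → QR.
(11/29) = -1 → non-residue.
(23/29) = +1 → QR.
(27/29) = -1 → non-residue.
Total quadratic residues among the 4: 2.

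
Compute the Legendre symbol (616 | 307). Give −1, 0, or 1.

First reduce: 616 ≡ 2 (mod 307).
Pull out 2: since 307 ≡ 3 (mod 8), (2/307) = -1.
Reached (1/307) = 1. Collecting the sign flips along the way, the symbol is -1.

-1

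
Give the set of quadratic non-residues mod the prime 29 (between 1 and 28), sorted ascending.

2,3,8,10,11,12,14,15,17,18,19,21,26,27

Square k = 1,…,14 (k and 29−k give the same square):
1²=1, 2²=4, 3²=9, 4²=16, 5²=25, 6²≡7, 7²≡20, 8²≡6, 9²≡23, 10²≡13, 11²≡5, 12²≡28, 13²≡24, 14²≡22 (mod 29).
The residues are {1, 4, 5, 6, 7, 9, 13, 16, 20, 22, 23, 24, 25, 28}; the non-residues are the remaining 14 nonzero classes.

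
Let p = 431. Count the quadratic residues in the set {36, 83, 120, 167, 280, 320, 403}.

4

(36/431) = +1 → QR.
(83/431) = -1 → non-residue.
(120/431) = +1 → QR.
(167/431) = -1 → non-residue.
(280/431) = -1 → non-residue.
(320/431) = +1 → QR.
(403/431) = +1 → QR.
Total quadratic residues among the 7: 4.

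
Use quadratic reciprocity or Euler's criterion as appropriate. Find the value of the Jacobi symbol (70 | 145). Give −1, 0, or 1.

0

Pull out 2: since 145 ≡ 1 (mod 8), (2/145) = +1.
Reciprocity: 35 ≡ 3 and 145 ≡ 1 (mod 4), so (35/145) = +(145/35).
Reduce top mod 35: now compute (5/35).
Reciprocity: 5 ≡ 1 and 35 ≡ 3 (mod 4), so (5/35) = +(35/5).
Reduce top mod 5: now compute (0/5).
Top reduces to 0: gcd > 1, so the symbol is 0.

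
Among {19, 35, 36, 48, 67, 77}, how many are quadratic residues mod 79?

3

(19/79) = +1 → QR.
(35/79) = -1 → non-residue.
(36/79) = +1 → QR.
(48/79) = -1 → non-residue.
(67/79) = +1 → QR.
(77/79) = -1 → non-residue.
Total quadratic residues among the 6: 3.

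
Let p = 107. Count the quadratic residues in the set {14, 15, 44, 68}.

2

(14/107) = +1 → QR.
(15/107) = -1 → non-residue.
(44/107) = +1 → QR.
(68/107) = -1 → non-residue.
Total quadratic residues among the 4: 2.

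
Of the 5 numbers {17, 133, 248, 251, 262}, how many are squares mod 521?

(17/521) = -1 → non-residue.
(133/521) = +1 → QR.
(248/521) = +1 → QR.
(251/521) = -1 → non-residue.
(262/521) = -1 → non-residue.
Total quadratic residues among the 5: 2.

2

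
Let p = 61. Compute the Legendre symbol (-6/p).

Euler's criterion: (-6/61) ≡ 55^30 (mod 61).
55^2 ≡ 36 (mod 61)
55^4 ≡ 15 (mod 61)
55^8 ≡ 42 (mod 61)
55^16 ≡ 56 (mod 61)
55^30 = 55^(16+8+4+2) ≡ 60 (mod 61).
Result is 60 ≡ −1, so (-6/61) = −1.

-1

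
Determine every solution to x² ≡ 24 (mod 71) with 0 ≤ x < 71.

33, 38

Since 71 ≡ 3 (mod 4), a square root of 24 is 24^((71+1)/4) = 24^18 mod 71.
Repeated squaring: 24^2≡8, 24^4≡64, 24^8≡49, 24^16≡58 (mod 71).
24^18 = 24^(16+2) ≡ 38 (mod 71).
Check: 38² = 1444 ≡ 24 (mod 71). The two roots are 33 and 38.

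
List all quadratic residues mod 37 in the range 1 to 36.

1, 3, 4, 7, 9, 10, 11, 12, 16, 21, 25, 26, 27, 28, 30, 33, 34, 36

Square k = 1,…,18 (k and 37−k give the same square):
1²=1, 2²=4, 3²=9, 4²=16, 5²=25, 6²=36, 7²≡12, 8²≡27, 9²≡7, 10²≡26, 11²≡10, 12²≡33, 13²≡21, 14²≡11, 15²≡3, 16²≡34, 17²≡30, 18²≡28 (mod 37).
So the quadratic residues mod 37 are {1, 3, 4, 7, 9, 10, 11, 12, 16, 21, 25, 26, 27, 28, 30, 33, 34, 36}.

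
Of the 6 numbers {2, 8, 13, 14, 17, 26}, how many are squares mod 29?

1

(2/29) = -1 → non-residue.
(8/29) = -1 → non-residue.
(13/29) = +1 → QR.
(14/29) = -1 → non-residue.
(17/29) = -1 → non-residue.
(26/29) = -1 → non-residue.
Total quadratic residues among the 6: 1.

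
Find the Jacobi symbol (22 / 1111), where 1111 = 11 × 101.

Pull out 2: since 1111 ≡ 7 (mod 8), (2/1111) = +1.
Reciprocity: 11 ≡ 3 and 1111 ≡ 3 (mod 4), so (11/1111) = −(1111/11).
Reduce top mod 11: now compute (0/11).
Top reduces to 0: gcd > 1, so the symbol is 0.

0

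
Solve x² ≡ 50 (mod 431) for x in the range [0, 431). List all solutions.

78, 353

Since 431 ≡ 3 (mod 4), a square root of 50 is 50^((431+1)/4) = 50^108 mod 431.
Repeated squaring: 50^2≡345, 50^4≡69, 50^8≡20, 50^16≡400, 50^32≡99, 50^64≡319 (mod 431).
50^108 = 50^(64+32+8+4) ≡ 353 (mod 431).
Check: 353² = 124609 ≡ 50 (mod 431). The two roots are 78 and 353.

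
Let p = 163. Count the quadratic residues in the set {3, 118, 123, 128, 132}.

(3/163) = -1 → non-residue.
(118/163) = +1 → QR.
(123/163) = -1 → non-residue.
(128/163) = -1 → non-residue.
(132/163) = +1 → QR.
Total quadratic residues among the 5: 2.

2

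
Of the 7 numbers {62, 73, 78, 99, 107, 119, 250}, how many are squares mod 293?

(62/293) = -1 → non-residue.
(73/293) = +1 → QR.
(78/293) = -1 → non-residue.
(99/293) = -1 → non-residue.
(107/293) = +1 → QR.
(119/293) = -1 → non-residue.
(250/293) = +1 → QR.
Total quadratic residues among the 7: 3.

3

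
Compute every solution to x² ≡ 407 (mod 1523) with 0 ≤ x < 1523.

651, 872

Since 1523 ≡ 3 (mod 4), a square root of 407 is 407^((1523+1)/4) = 407^381 mod 1523.
Repeated squaring: 407^2≡1165, 407^4≡232, 407^8≡519, 407^16≡1313, 407^32≡1456, 407^64≡1443, 407^128≡308, 407^256≡438 (mod 1523).
407^381 = 407^(256+64+32+16+8+4+1) ≡ 651 (mod 1523).
Check: 651² = 423801 ≡ 407 (mod 1523). The two roots are 651 and 872.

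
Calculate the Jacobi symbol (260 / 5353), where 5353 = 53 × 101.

-1

Pull out 2^2: since 5353 ≡ 1 (mod 8), (2/5353) = +1, so (2/5353)^2 = +1.
Reciprocity: 65 ≡ 1 and 5353 ≡ 1 (mod 4), so (65/5353) = +(5353/65).
Reduce top mod 65: now compute (23/65).
Reciprocity: 23 ≡ 3 and 65 ≡ 1 (mod 4), so (23/65) = +(65/23).
Reduce top mod 23: now compute (19/23).
Reciprocity: 19 ≡ 3 and 23 ≡ 3 (mod 4), so (19/23) = −(23/19).
Reduce top mod 19: now compute (4/19).
Pull out 2^2: since 19 ≡ 3 (mod 8), (2/19) = -1, so (2/19)^2 = +1.
Reached (1/19) = 1. Collecting the sign flips along the way, the symbol is -1.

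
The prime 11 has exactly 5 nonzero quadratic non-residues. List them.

Square k = 1,…,5 (k and 11−k give the same square):
1²=1, 2²=4, 3²=9, 4²≡5, 5²≡3 (mod 11).
The residues are {1, 3, 4, 5, 9}; the non-residues are the remaining 5 nonzero classes.

2,6,7,8,10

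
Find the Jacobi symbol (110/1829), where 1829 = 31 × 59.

-1

Pull out 2: since 1829 ≡ 5 (mod 8), (2/1829) = -1.
Reciprocity: 55 ≡ 3 and 1829 ≡ 1 (mod 4), so (55/1829) = +(1829/55).
Reduce top mod 55: now compute (14/55).
Pull out 2: since 55 ≡ 7 (mod 8), (2/55) = +1.
Reciprocity: 7 ≡ 3 and 55 ≡ 3 (mod 4), so (7/55) = −(55/7).
Reduce top mod 7: now compute (6/7).
Pull out 2: since 7 ≡ 7 (mod 8), (2/7) = +1.
Reciprocity: 3 ≡ 3 and 7 ≡ 3 (mod 4), so (3/7) = −(7/3).
Reduce top mod 3: now compute (1/3).
Reached (1/3) = 1. Collecting the sign flips along the way, the symbol is -1.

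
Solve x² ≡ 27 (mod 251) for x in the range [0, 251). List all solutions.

23, 228

Since 251 ≡ 3 (mod 4), a square root of 27 is 27^((251+1)/4) = 27^63 mod 251.
Repeated squaring: 27^2≡227, 27^4≡74, 27^8≡205, 27^16≡108, 27^32≡118 (mod 251).
27^63 = 27^(32+16+8+4+2+1) ≡ 23 (mod 251).
Check: 23² = 529 ≡ 27 (mod 251). The two roots are 23 and 228.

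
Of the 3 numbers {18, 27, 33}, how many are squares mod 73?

(18/73) = +1 → QR.
(27/73) = +1 → QR.
(33/73) = -1 → non-residue.
Total quadratic residues among the 3: 2.

2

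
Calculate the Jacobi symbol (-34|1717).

0

First reduce: -34 ≡ 1683 (mod 1717).
Reciprocity: 1683 ≡ 3 and 1717 ≡ 1 (mod 4), so (1683/1717) = +(1717/1683).
Reduce top mod 1683: now compute (34/1683).
Pull out 2: since 1683 ≡ 3 (mod 8), (2/1683) = -1.
Reciprocity: 17 ≡ 1 and 1683 ≡ 3 (mod 4), so (17/1683) = +(1683/17).
Reduce top mod 17: now compute (0/17).
Top reduces to 0: gcd > 1, so the symbol is 0.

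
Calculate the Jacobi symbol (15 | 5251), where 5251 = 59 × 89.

Reciprocity: 15 ≡ 3 and 5251 ≡ 3 (mod 4), so (15/5251) = −(5251/15).
Reduce top mod 15: now compute (1/15).
Reached (1/15) = 1. Collecting the sign flips along the way, the symbol is -1.

-1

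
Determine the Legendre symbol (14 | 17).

Euler's criterion: (14/17) ≡ 14^8 (mod 17).
14^2 ≡ 9 (mod 17)
14^4 ≡ 13 (mod 17)
14^8 ≡ 16 (mod 17)
14^8 = 14^(8) ≡ 16 (mod 17).
Result is 16 ≡ −1, so (14/17) = −1.

-1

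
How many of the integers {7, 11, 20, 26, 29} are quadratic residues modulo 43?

1

(7/43) = -1 → non-residue.
(11/43) = +1 → QR.
(20/43) = -1 → non-residue.
(26/43) = -1 → non-residue.
(29/43) = -1 → non-residue.
Total quadratic residues among the 5: 1.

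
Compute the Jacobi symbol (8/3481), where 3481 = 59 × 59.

Pull out 2^3: since 3481 ≡ 1 (mod 8), (2/3481) = +1, so (2/3481)^3 = +1.
Reached (1/3481) = 1. Collecting the sign flips along the way, the symbol is +1.

1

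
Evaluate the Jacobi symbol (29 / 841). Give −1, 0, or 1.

0

Reciprocity: 29 ≡ 1 and 841 ≡ 1 (mod 4), so (29/841) = +(841/29).
Reduce top mod 29: now compute (0/29).
Top reduces to 0: gcd > 1, so the symbol is 0.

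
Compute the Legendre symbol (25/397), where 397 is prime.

Euler's criterion: (25/397) ≡ 25^198 (mod 397).
25^2 ≡ 228 (mod 397)
25^4 ≡ 374 (mod 397)
25^8 ≡ 132 (mod 397)
25^16 ≡ 353 (mod 397)
25^32 ≡ 348 (mod 397)
25^64 ≡ 19 (mod 397)
25^128 ≡ 361 (mod 397)
25^198 = 25^(128+64+4+2) ≡ 1 (mod 397).
Result is 1, so (25/397) = 1.

1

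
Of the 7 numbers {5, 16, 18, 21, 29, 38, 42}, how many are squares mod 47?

(5/47) = -1 → non-residue.
(16/47) = +1 → QR.
(18/47) = +1 → QR.
(21/47) = +1 → QR.
(29/47) = -1 → non-residue.
(38/47) = -1 → non-residue.
(42/47) = +1 → QR.
Total quadratic residues among the 7: 4.

4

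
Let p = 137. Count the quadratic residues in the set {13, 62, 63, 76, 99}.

3

(13/137) = -1 → non-residue.
(62/137) = -1 → non-residue.
(63/137) = +1 → QR.
(76/137) = +1 → QR.
(99/137) = +1 → QR.
Total quadratic residues among the 5: 3.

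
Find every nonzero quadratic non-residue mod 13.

2,5,6,7,8,11

Square k = 1,…,6 (k and 13−k give the same square):
1²=1, 2²=4, 3²=9, 4²≡3, 5²≡12, 6²≡10 (mod 13).
The residues are {1, 3, 4, 9, 10, 12}; the non-residues are the remaining 6 nonzero classes.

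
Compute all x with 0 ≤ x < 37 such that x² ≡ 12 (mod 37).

7, 30

37 ≡ 1 (mod 4), so we find a root by search.
Trying successive values, 7² = 49 ≡ 12 (mod 37). The other root is 37 − 7 = 30.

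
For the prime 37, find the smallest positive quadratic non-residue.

(2/37) = −1, so 2 is the smallest positive non-residue mod 37.

2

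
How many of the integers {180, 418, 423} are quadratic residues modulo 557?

(180/557) = -1 → non-residue.
(418/557) = +1 → QR.
(423/557) = -1 → non-residue.
Total quadratic residues among the 3: 1.

1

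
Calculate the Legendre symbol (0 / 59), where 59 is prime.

0

Top reduces to 0: gcd > 1, so the symbol is 0.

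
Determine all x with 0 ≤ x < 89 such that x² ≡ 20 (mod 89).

38, 51

89 ≡ 1 (mod 4), so we find a root by search.
Trying successive values, 38² = 1444 ≡ 20 (mod 89). The other root is 89 − 38 = 51.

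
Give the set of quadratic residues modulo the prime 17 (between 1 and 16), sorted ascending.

Square k = 1,…,8 (k and 17−k give the same square):
1²=1, 2²=4, 3²=9, 4²=16, 5²≡8, 6²≡2, 7²≡15, 8²≡13 (mod 17).
So the quadratic residues mod 17 are {1, 2, 4, 8, 9, 13, 15, 16}.

1, 2, 4, 8, 9, 13, 15, 16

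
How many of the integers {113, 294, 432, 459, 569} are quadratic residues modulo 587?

4

(113/587) = +1 → QR.
(294/587) = -1 → non-residue.
(432/587) = +1 → QR.
(459/587) = +1 → QR.
(569/587) = +1 → QR.
Total quadratic residues among the 5: 4.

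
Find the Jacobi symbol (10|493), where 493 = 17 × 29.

Pull out 2: since 493 ≡ 5 (mod 8), (2/493) = -1.
Reciprocity: 5 ≡ 1 and 493 ≡ 1 (mod 4), so (5/493) = +(493/5).
Reduce top mod 5: now compute (3/5).
Reciprocity: 3 ≡ 3 and 5 ≡ 1 (mod 4), so (3/5) = +(5/3).
Reduce top mod 3: now compute (2/3).
Pull out 2: since 3 ≡ 3 (mod 8), (2/3) = -1.
Reached (1/3) = 1. Collecting the sign flips along the way, the symbol is +1.

1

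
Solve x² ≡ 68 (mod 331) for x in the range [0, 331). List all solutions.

Since 331 ≡ 3 (mod 4), a square root of 68 is 68^((331+1)/4) = 68^83 mod 331.
Repeated squaring: 68^2≡321, 68^4≡100, 68^8≡70, 68^16≡266, 68^32≡253, 68^64≡126 (mod 331).
68^83 = 68^(64+16+2+1) ≡ 125 (mod 331).
Check: 125² = 15625 ≡ 68 (mod 331). The two roots are 125 and 206.

125, 206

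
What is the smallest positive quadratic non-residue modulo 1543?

3

(2/1543) = +1, so 2 is a residue.
(3/1543) = −1, so 3 is the smallest positive non-residue mod 1543.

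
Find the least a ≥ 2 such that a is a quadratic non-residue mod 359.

(2/359) = +1, so 2 is a residue.
(3/359) = +1, so 3 is a residue.
(4/359) = +1, so 4 is a residue.
(5/359) = +1, so 5 is a residue.
(6/359) = +1, so 6 is a residue.
(7/359) = −1, so 7 is the smallest positive non-residue mod 359.

7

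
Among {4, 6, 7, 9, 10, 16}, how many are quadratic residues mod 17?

(4/17) = +1 → QR.
(6/17) = -1 → non-residue.
(7/17) = -1 → non-residue.
(9/17) = +1 → QR.
(10/17) = -1 → non-residue.
(16/17) = +1 → QR.
Total quadratic residues among the 6: 3.

3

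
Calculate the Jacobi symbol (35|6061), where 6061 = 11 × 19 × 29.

-1

Reciprocity: 35 ≡ 3 and 6061 ≡ 1 (mod 4), so (35/6061) = +(6061/35).
Reduce top mod 35: now compute (6/35).
Pull out 2: since 35 ≡ 3 (mod 8), (2/35) = -1.
Reciprocity: 3 ≡ 3 and 35 ≡ 3 (mod 4), so (3/35) = −(35/3).
Reduce top mod 3: now compute (2/3).
Pull out 2: since 3 ≡ 3 (mod 8), (2/3) = -1.
Reached (1/3) = 1. Collecting the sign flips along the way, the symbol is -1.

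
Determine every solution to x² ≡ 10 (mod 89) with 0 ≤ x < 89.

30, 59

89 ≡ 1 (mod 4), so we find a root by search.
Trying successive values, 30² = 900 ≡ 10 (mod 89). The other root is 89 − 30 = 59.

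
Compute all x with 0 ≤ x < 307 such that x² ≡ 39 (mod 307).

119, 188

Since 307 ≡ 3 (mod 4), a square root of 39 is 39^((307+1)/4) = 39^77 mod 307.
Repeated squaring: 39^2≡293, 39^4≡196, 39^8≡41, 39^16≡146, 39^32≡133, 39^64≡190 (mod 307).
39^77 = 39^(64+8+4+1) ≡ 119 (mod 307).
Check: 119² = 14161 ≡ 39 (mod 307). The two roots are 119 and 188.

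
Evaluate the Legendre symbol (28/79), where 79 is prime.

-1

Pull out 2^2: since 79 ≡ 7 (mod 8), (2/79) = +1, so (2/79)^2 = +1.
Reciprocity: 7 ≡ 3 and 79 ≡ 3 (mod 4), so (7/79) = −(79/7).
Reduce top mod 7: now compute (2/7).
Pull out 2: since 7 ≡ 7 (mod 8), (2/7) = +1.
Reached (1/7) = 1. Collecting the sign flips along the way, the symbol is -1.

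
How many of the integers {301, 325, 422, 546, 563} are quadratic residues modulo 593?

3

(301/593) = +1 → QR.
(325/593) = -1 → non-residue.
(422/593) = +1 → QR.
(546/593) = -1 → non-residue.
(563/593) = +1 → QR.
Total quadratic residues among the 5: 3.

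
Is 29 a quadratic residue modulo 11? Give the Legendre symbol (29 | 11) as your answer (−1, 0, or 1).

First reduce: 29 ≡ 7 (mod 11).
Reciprocity: 7 ≡ 3 and 11 ≡ 3 (mod 4), so (7/11) = −(11/7).
Reduce top mod 7: now compute (4/7).
Pull out 2^2: since 7 ≡ 7 (mod 8), (2/7) = +1, so (2/7)^2 = +1.
Reached (1/7) = 1. Collecting the sign flips along the way, the symbol is -1.

-1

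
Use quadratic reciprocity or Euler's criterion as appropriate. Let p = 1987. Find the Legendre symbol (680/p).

Pull out 2^3: since 1987 ≡ 3 (mod 8), (2/1987) = -1, so (2/1987)^3 = -1.
Reciprocity: 85 ≡ 1 and 1987 ≡ 3 (mod 4), so (85/1987) = +(1987/85).
Reduce top mod 85: now compute (32/85).
Pull out 2^5: since 85 ≡ 5 (mod 8), (2/85) = -1, so (2/85)^5 = -1.
Reached (1/85) = 1. Collecting the sign flips along the way, the symbol is +1.

1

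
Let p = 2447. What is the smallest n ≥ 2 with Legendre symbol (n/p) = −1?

(2/2447) = +1, so 2 is a residue.
(3/2447) = +1, so 3 is a residue.
(4/2447) = +1, so 4 is a residue.
(5/2447) = −1, so 5 is the smallest positive non-residue mod 2447.

5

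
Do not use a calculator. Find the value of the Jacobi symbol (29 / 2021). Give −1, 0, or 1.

1

Reciprocity: 29 ≡ 1 and 2021 ≡ 1 (mod 4), so (29/2021) = +(2021/29).
Reduce top mod 29: now compute (20/29).
Pull out 2^2: since 29 ≡ 5 (mod 8), (2/29) = -1, so (2/29)^2 = +1.
Reciprocity: 5 ≡ 1 and 29 ≡ 1 (mod 4), so (5/29) = +(29/5).
Reduce top mod 5: now compute (4/5).
Pull out 2^2: since 5 ≡ 5 (mod 8), (2/5) = -1, so (2/5)^2 = +1.
Reached (1/5) = 1. Collecting the sign flips along the way, the symbol is +1.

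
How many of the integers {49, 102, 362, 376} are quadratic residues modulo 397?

3

(49/397) = +1 → QR.
(102/397) = +1 → QR.
(362/397) = +1 → QR.
(376/397) = -1 → non-residue.
Total quadratic residues among the 4: 3.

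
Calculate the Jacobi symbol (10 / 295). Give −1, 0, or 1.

0

Pull out 2: since 295 ≡ 7 (mod 8), (2/295) = +1.
Reciprocity: 5 ≡ 1 and 295 ≡ 3 (mod 4), so (5/295) = +(295/5).
Reduce top mod 5: now compute (0/5).
Top reduces to 0: gcd > 1, so the symbol is 0.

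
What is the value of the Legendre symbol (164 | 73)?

1

First reduce: 164 ≡ 18 (mod 73).
Pull out 2: since 73 ≡ 1 (mod 8), (2/73) = +1.
Reciprocity: 9 ≡ 1 and 73 ≡ 1 (mod 4), so (9/73) = +(73/9).
Reduce top mod 9: now compute (1/9).
Reached (1/9) = 1. Collecting the sign flips along the way, the symbol is +1.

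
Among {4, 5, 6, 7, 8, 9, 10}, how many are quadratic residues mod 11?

3

(4/11) = +1 → QR.
(5/11) = +1 → QR.
(6/11) = -1 → non-residue.
(7/11) = -1 → non-residue.
(8/11) = -1 → non-residue.
(9/11) = +1 → QR.
(10/11) = -1 → non-residue.
Total quadratic residues among the 7: 3.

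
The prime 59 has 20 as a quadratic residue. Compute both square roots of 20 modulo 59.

Since 59 ≡ 3 (mod 4), a square root of 20 is 20^((59+1)/4) = 20^15 mod 59.
Repeated squaring: 20^2≡46, 20^4≡51, 20^8≡5 (mod 59).
20^15 = 20^(8+4+2+1) ≡ 16 (mod 59).
Check: 16² = 256 ≡ 20 (mod 59). The two roots are 16 and 43.

16, 43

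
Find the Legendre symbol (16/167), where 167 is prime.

1

Pull out 2^4: since 167 ≡ 7 (mod 8), (2/167) = +1, so (2/167)^4 = +1.
Reached (1/167) = 1. Collecting the sign flips along the way, the symbol is +1.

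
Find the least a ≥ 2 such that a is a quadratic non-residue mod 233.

(2/233) = +1, so 2 is a residue.
(3/233) = −1, so 3 is the smallest positive non-residue mod 233.

3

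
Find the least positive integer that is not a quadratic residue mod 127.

(2/127) = +1, so 2 is a residue.
(3/127) = −1, so 3 is the smallest positive non-residue mod 127.

3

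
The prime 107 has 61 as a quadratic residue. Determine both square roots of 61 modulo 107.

32, 75

Since 107 ≡ 3 (mod 4), a square root of 61 is 61^((107+1)/4) = 61^27 mod 107.
Repeated squaring: 61^2≡83, 61^4≡41, 61^8≡76, 61^16≡105 (mod 107).
61^27 = 61^(16+8+2+1) ≡ 75 (mod 107).
Check: 75² = 5625 ≡ 61 (mod 107). The two roots are 32 and 75.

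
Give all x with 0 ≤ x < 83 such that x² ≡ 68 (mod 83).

Since 83 ≡ 3 (mod 4), a square root of 68 is 68^((83+1)/4) = 68^21 mod 83.
Repeated squaring: 68^2≡59, 68^4≡78, 68^8≡25, 68^16≡44 (mod 83).
68^21 = 68^(16+4+1) ≡ 63 (mod 83).
Check: 63² = 3969 ≡ 68 (mod 83). The two roots are 20 and 63.

20, 63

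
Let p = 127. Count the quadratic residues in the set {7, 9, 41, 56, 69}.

3

(7/127) = -1 → non-residue.
(9/127) = +1 → QR.
(41/127) = +1 → QR.
(56/127) = -1 → non-residue.
(69/127) = +1 → QR.
Total quadratic residues among the 5: 3.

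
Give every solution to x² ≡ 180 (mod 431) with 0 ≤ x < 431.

Since 431 ≡ 3 (mod 4), a square root of 180 is 180^((431+1)/4) = 180^108 mod 431.
Repeated squaring: 180^2≡75, 180^4≡22, 180^8≡53, 180^16≡223, 180^32≡164, 180^64≡174 (mod 431).
180^108 = 180^(64+32+8+4) ≡ 207 (mod 431).
Check: 207² = 42849 ≡ 180 (mod 431). The two roots are 207 and 224.

207, 224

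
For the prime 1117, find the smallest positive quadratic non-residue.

(2/1117) = −1, so 2 is the smallest positive non-residue mod 1117.

2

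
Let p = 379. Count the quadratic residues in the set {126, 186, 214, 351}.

(126/379) = +1 → QR.
(186/379) = -1 → non-residue.
(214/379) = -1 → non-residue.
(351/379) = +1 → QR.
Total quadratic residues among the 4: 2.

2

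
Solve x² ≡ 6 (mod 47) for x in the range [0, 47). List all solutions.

Since 47 ≡ 3 (mod 4), a square root of 6 is 6^((47+1)/4) = 6^12 mod 47.
Repeated squaring: 6^2≡36, 6^4≡27, 6^8≡24 (mod 47).
6^12 = 6^(8+4) ≡ 37 (mod 47).
Check: 37² = 1369 ≡ 6 (mod 47). The two roots are 10 and 37.

10, 37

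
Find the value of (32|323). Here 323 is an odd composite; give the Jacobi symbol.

Pull out 2^5: since 323 ≡ 3 (mod 8), (2/323) = -1, so (2/323)^5 = -1.
Reached (1/323) = 1. Collecting the sign flips along the way, the symbol is -1.

-1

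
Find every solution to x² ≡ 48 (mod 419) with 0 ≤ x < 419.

116, 303

Since 419 ≡ 3 (mod 4), a square root of 48 is 48^((419+1)/4) = 48^105 mod 419.
Repeated squaring: 48^2≡209, 48^4≡105, 48^8≡131, 48^16≡401, 48^32≡324, 48^64≡226 (mod 419).
48^105 = 48^(64+32+8+1) ≡ 116 (mod 419).
Check: 116² = 13456 ≡ 48 (mod 419). The two roots are 116 and 303.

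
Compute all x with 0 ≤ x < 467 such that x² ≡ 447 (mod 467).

57, 410

Since 467 ≡ 3 (mod 4), a square root of 447 is 447^((467+1)/4) = 447^117 mod 467.
Repeated squaring: 447^2≡400, 447^4≡286, 447^8≡71, 447^16≡371, 447^32≡343, 447^64≡432 (mod 467).
447^117 = 447^(64+32+16+4+1) ≡ 410 (mod 467).
Check: 410² = 168100 ≡ 447 (mod 467). The two roots are 57 and 410.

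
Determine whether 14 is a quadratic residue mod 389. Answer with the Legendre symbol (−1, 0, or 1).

Euler's criterion: (14/389) ≡ 14^194 (mod 389).
14^2 ≡ 196 (mod 389)
14^4 ≡ 294 (mod 389)
14^8 ≡ 78 (mod 389)
14^16 ≡ 249 (mod 389)
14^32 ≡ 150 (mod 389)
14^64 ≡ 327 (mod 389)
14^128 ≡ 343 (mod 389)
14^194 = 14^(128+64+2) ≡ 388 (mod 389).
Result is 388 ≡ −1, so (14/389) = −1.

-1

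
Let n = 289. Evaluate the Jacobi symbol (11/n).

1

Reciprocity: 11 ≡ 3 and 289 ≡ 1 (mod 4), so (11/289) = +(289/11).
Reduce top mod 11: now compute (3/11).
Reciprocity: 3 ≡ 3 and 11 ≡ 3 (mod 4), so (3/11) = −(11/3).
Reduce top mod 3: now compute (2/3).
Pull out 2: since 3 ≡ 3 (mod 8), (2/3) = -1.
Reached (1/3) = 1. Collecting the sign flips along the way, the symbol is +1.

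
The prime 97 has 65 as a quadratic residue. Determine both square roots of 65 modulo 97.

97 ≡ 1 (mod 4), so we find a root by search.
Trying successive values, 29² = 841 ≡ 65 (mod 97). The other root is 97 − 29 = 68.

29, 68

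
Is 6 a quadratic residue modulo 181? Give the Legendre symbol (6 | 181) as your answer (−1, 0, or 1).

-1

Euler's criterion: (6/181) ≡ 6^90 (mod 181).
6^2 ≡ 36 (mod 181)
6^4 ≡ 29 (mod 181)
6^8 ≡ 117 (mod 181)
6^16 ≡ 114 (mod 181)
6^32 ≡ 145 (mod 181)
6^64 ≡ 29 (mod 181)
6^90 = 6^(64+16+8+2) ≡ 180 (mod 181).
Result is 180 ≡ −1, so (6/181) = −1.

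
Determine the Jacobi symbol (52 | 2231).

-1

Pull out 2^2: since 2231 ≡ 7 (mod 8), (2/2231) = +1, so (2/2231)^2 = +1.
Reciprocity: 13 ≡ 1 and 2231 ≡ 3 (mod 4), so (13/2231) = +(2231/13).
Reduce top mod 13: now compute (8/13).
Pull out 2^3: since 13 ≡ 5 (mod 8), (2/13) = -1, so (2/13)^3 = -1.
Reached (1/13) = 1. Collecting the sign flips along the way, the symbol is -1.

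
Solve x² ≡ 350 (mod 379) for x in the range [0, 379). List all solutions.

Since 379 ≡ 3 (mod 4), a square root of 350 is 350^((379+1)/4) = 350^95 mod 379.
Repeated squaring: 350^2≡83, 350^4≡67, 350^8≡320, 350^16≡70, 350^32≡352, 350^64≡350 (mod 379).
350^95 = 350^(64+16+8+4+2+1) ≡ 352 (mod 379).
Check: 352² = 123904 ≡ 350 (mod 379). The two roots are 27 and 352.

27, 352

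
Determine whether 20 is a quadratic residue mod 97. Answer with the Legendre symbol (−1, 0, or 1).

-1

Pull out 2^2: since 97 ≡ 1 (mod 8), (2/97) = +1, so (2/97)^2 = +1.
Reciprocity: 5 ≡ 1 and 97 ≡ 1 (mod 4), so (5/97) = +(97/5).
Reduce top mod 5: now compute (2/5).
Pull out 2: since 5 ≡ 5 (mod 8), (2/5) = -1.
Reached (1/5) = 1. Collecting the sign flips along the way, the symbol is -1.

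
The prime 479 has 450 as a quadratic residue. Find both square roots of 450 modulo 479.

69, 410

Since 479 ≡ 3 (mod 4), a square root of 450 is 450^((479+1)/4) = 450^120 mod 479.
Repeated squaring: 450^2≡362, 450^4≡277, 450^8≡89, 450^16≡257, 450^32≡426, 450^64≡414 (mod 479).
450^120 = 450^(64+32+16+8) ≡ 69 (mod 479).
Check: 69² = 4761 ≡ 450 (mod 479). The two roots are 69 and 410.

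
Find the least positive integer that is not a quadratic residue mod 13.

2

(2/13) = −1, so 2 is the smallest positive non-residue mod 13.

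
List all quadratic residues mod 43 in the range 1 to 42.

1 4 6 9 10 11 13 14 15 16 17 21 23 24 25 31 35 36 38 40 41

Square k = 1,…,21 (k and 43−k give the same square):
1²=1, 2²=4, 3²=9, 4²=16, 5²=25, 6²=36, 7²≡6, 8²≡21, 9²≡38, 10²≡14, 11²≡35, 12²≡15, 13²≡40, 14²≡24, 15²≡10, 16²≡41, 17²≡31, 18²≡23, 19²≡17, 20²≡13, 21²≡11 (mod 43).
So the quadratic residues mod 43 are {1, 4, 6, 9, 10, 11, 13, 14, 15, 16, 17, 21, 23, 24, 25, 31, 35, 36, 38, 40, 41}.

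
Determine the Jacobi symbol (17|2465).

0

Reciprocity: 17 ≡ 1 and 2465 ≡ 1 (mod 4), so (17/2465) = +(2465/17).
Reduce top mod 17: now compute (0/17).
Top reduces to 0: gcd > 1, so the symbol is 0.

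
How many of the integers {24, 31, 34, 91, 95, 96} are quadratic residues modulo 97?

(24/97) = +1 → QR.
(31/97) = +1 → QR.
(34/97) = -1 → non-residue.
(91/97) = +1 → QR.
(95/97) = +1 → QR.
(96/97) = +1 → QR.
Total quadratic residues among the 6: 5.

5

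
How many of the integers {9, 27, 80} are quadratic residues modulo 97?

2

(9/97) = +1 → QR.
(27/97) = +1 → QR.
(80/97) = -1 → non-residue.
Total quadratic residues among the 3: 2.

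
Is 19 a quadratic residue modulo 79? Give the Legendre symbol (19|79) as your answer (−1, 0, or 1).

1

Euler's criterion: (19/79) ≡ 19^39 (mod 79).
19^2 ≡ 45 (mod 79)
19^4 ≡ 50 (mod 79)
19^8 ≡ 51 (mod 79)
19^16 ≡ 73 (mod 79)
19^32 ≡ 36 (mod 79)
19^39 = 19^(32+4+2+1) ≡ 1 (mod 79).
Result is 1, so (19/79) = 1.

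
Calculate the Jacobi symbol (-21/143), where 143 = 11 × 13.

First reduce: -21 ≡ 122 (mod 143).
Pull out 2: since 143 ≡ 7 (mod 8), (2/143) = +1.
Reciprocity: 61 ≡ 1 and 143 ≡ 3 (mod 4), so (61/143) = +(143/61).
Reduce top mod 61: now compute (21/61).
Reciprocity: 21 ≡ 1 and 61 ≡ 1 (mod 4), so (21/61) = +(61/21).
Reduce top mod 21: now compute (19/21).
Reciprocity: 19 ≡ 3 and 21 ≡ 1 (mod 4), so (19/21) = +(21/19).
Reduce top mod 19: now compute (2/19).
Pull out 2: since 19 ≡ 3 (mod 8), (2/19) = -1.
Reached (1/19) = 1. Collecting the sign flips along the way, the symbol is -1.

-1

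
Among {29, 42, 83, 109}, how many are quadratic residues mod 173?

(29/173) = +1 → QR.
(42/173) = -1 → non-residue.
(83/173) = +1 → QR.
(109/173) = +1 → QR.
Total quadratic residues among the 4: 3.

3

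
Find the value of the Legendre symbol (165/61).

-1

First reduce: 165 ≡ 43 (mod 61).
Reciprocity: 43 ≡ 3 and 61 ≡ 1 (mod 4), so (43/61) = +(61/43).
Reduce top mod 43: now compute (18/43).
Pull out 2: since 43 ≡ 3 (mod 8), (2/43) = -1.
Reciprocity: 9 ≡ 1 and 43 ≡ 3 (mod 4), so (9/43) = +(43/9).
Reduce top mod 9: now compute (7/9).
Reciprocity: 7 ≡ 3 and 9 ≡ 1 (mod 4), so (7/9) = +(9/7).
Reduce top mod 7: now compute (2/7).
Pull out 2: since 7 ≡ 7 (mod 8), (2/7) = +1.
Reached (1/7) = 1. Collecting the sign flips along the way, the symbol is -1.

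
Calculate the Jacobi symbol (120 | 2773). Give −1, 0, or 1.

1

Pull out 2^3: since 2773 ≡ 5 (mod 8), (2/2773) = -1, so (2/2773)^3 = -1.
Reciprocity: 15 ≡ 3 and 2773 ≡ 1 (mod 4), so (15/2773) = +(2773/15).
Reduce top mod 15: now compute (13/15).
Reciprocity: 13 ≡ 1 and 15 ≡ 3 (mod 4), so (13/15) = +(15/13).
Reduce top mod 13: now compute (2/13).
Pull out 2: since 13 ≡ 5 (mod 8), (2/13) = -1.
Reached (1/13) = 1. Collecting the sign flips along the way, the symbol is +1.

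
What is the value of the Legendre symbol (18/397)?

Pull out 2: since 397 ≡ 5 (mod 8), (2/397) = -1.
Reciprocity: 9 ≡ 1 and 397 ≡ 1 (mod 4), so (9/397) = +(397/9).
Reduce top mod 9: now compute (1/9).
Reached (1/9) = 1. Collecting the sign flips along the way, the symbol is -1.

-1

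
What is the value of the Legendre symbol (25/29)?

1

Euler's criterion: (25/29) ≡ 25^14 (mod 29).
25^2 ≡ 16 (mod 29)
25^4 ≡ 24 (mod 29)
25^8 ≡ 25 (mod 29)
25^14 = 25^(8+4+2) ≡ 1 (mod 29).
Result is 1, so (25/29) = 1.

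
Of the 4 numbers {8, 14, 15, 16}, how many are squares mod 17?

3

(8/17) = +1 → QR.
(14/17) = -1 → non-residue.
(15/17) = +1 → QR.
(16/17) = +1 → QR.
Total quadratic residues among the 4: 3.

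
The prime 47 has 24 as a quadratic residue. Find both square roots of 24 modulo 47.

Since 47 ≡ 3 (mod 4), a square root of 24 is 24^((47+1)/4) = 24^12 mod 47.
Repeated squaring: 24^2≡12, 24^4≡3, 24^8≡9 (mod 47).
24^12 = 24^(8+4) ≡ 27 (mod 47).
Check: 27² = 729 ≡ 24 (mod 47). The two roots are 20 and 27.

20, 27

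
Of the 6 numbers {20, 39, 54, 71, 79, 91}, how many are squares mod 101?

(20/101) = +1 → QR.
(39/101) = -1 → non-residue.
(54/101) = +1 → QR.
(71/101) = +1 → QR.
(79/101) = +1 → QR.
(91/101) = -1 → non-residue.
Total quadratic residues among the 6: 4.

4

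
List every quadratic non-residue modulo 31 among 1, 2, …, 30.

3, 6, 11, 12, 13, 15, 17, 21, 22, 23, 24, 26, 27, 29, 30

Square k = 1,…,15 (k and 31−k give the same square):
1²=1, 2²=4, 3²=9, 4²=16, 5²=25, 6²≡5, 7²≡18, 8²≡2, 9²≡19, 10²≡7, 11²≡28, 12²≡20, 13²≡14, 14²≡10, 15²≡8 (mod 31).
The residues are {1, 2, 4, 5, 7, 8, 9, 10, 14, 16, 18, 19, 20, 25, 28}; the non-residues are the remaining 15 nonzero classes.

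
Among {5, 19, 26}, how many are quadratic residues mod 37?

1

(5/37) = -1 → non-residue.
(19/37) = -1 → non-residue.
(26/37) = +1 → QR.
Total quadratic residues among the 3: 1.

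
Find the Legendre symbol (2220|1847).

First reduce: 2220 ≡ 373 (mod 1847).
Reciprocity: 373 ≡ 1 and 1847 ≡ 3 (mod 4), so (373/1847) = +(1847/373).
Reduce top mod 373: now compute (355/373).
Reciprocity: 355 ≡ 3 and 373 ≡ 1 (mod 4), so (355/373) = +(373/355).
Reduce top mod 355: now compute (18/355).
Pull out 2: since 355 ≡ 3 (mod 8), (2/355) = -1.
Reciprocity: 9 ≡ 1 and 355 ≡ 3 (mod 4), so (9/355) = +(355/9).
Reduce top mod 9: now compute (4/9).
Pull out 2^2: since 9 ≡ 1 (mod 8), (2/9) = +1, so (2/9)^2 = +1.
Reached (1/9) = 1. Collecting the sign flips along the way, the symbol is -1.

-1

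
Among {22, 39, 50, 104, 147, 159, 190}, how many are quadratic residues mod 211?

0

(22/211) = -1 → non-residue.
(39/211) = -1 → non-residue.
(50/211) = -1 → non-residue.
(104/211) = -1 → non-residue.
(147/211) = -1 → non-residue.
(159/211) = -1 → non-residue.
(190/211) = -1 → non-residue.
Total quadratic residues among the 7: 0.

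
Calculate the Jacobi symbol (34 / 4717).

-1

Pull out 2: since 4717 ≡ 5 (mod 8), (2/4717) = -1.
Reciprocity: 17 ≡ 1 and 4717 ≡ 1 (mod 4), so (17/4717) = +(4717/17).
Reduce top mod 17: now compute (8/17).
Pull out 2^3: since 17 ≡ 1 (mod 8), (2/17) = +1, so (2/17)^3 = +1.
Reached (1/17) = 1. Collecting the sign flips along the way, the symbol is -1.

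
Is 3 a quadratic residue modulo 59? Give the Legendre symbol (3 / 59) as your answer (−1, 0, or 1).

Reciprocity: 3 ≡ 3 and 59 ≡ 3 (mod 4), so (3/59) = −(59/3).
Reduce top mod 3: now compute (2/3).
Pull out 2: since 3 ≡ 3 (mod 8), (2/3) = -1.
Reached (1/3) = 1. Collecting the sign flips along the way, the symbol is +1.

1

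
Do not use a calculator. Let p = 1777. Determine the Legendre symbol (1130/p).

Pull out 2: since 1777 ≡ 1 (mod 8), (2/1777) = +1.
Reciprocity: 565 ≡ 1 and 1777 ≡ 1 (mod 4), so (565/1777) = +(1777/565).
Reduce top mod 565: now compute (82/565).
Pull out 2: since 565 ≡ 5 (mod 8), (2/565) = -1.
Reciprocity: 41 ≡ 1 and 565 ≡ 1 (mod 4), so (41/565) = +(565/41).
Reduce top mod 41: now compute (32/41).
Pull out 2^5: since 41 ≡ 1 (mod 8), (2/41) = +1, so (2/41)^5 = +1.
Reached (1/41) = 1. Collecting the sign flips along the way, the symbol is -1.

-1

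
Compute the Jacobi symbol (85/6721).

Reciprocity: 85 ≡ 1 and 6721 ≡ 1 (mod 4), so (85/6721) = +(6721/85).
Reduce top mod 85: now compute (6/85).
Pull out 2: since 85 ≡ 5 (mod 8), (2/85) = -1.
Reciprocity: 3 ≡ 3 and 85 ≡ 1 (mod 4), so (3/85) = +(85/3).
Reduce top mod 3: now compute (1/3).
Reached (1/3) = 1. Collecting the sign flips along the way, the symbol is -1.

-1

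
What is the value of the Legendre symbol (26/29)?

Euler's criterion: (26/29) ≡ 26^14 (mod 29).
26^2 ≡ 9 (mod 29)
26^4 ≡ 23 (mod 29)
26^8 ≡ 7 (mod 29)
26^14 = 26^(8+4+2) ≡ 28 (mod 29).
Result is 28 ≡ −1, so (26/29) = −1.

-1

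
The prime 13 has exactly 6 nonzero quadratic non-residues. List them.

2,5,6,7,8,11

Square k = 1,…,6 (k and 13−k give the same square):
1²=1, 2²=4, 3²=9, 4²≡3, 5²≡12, 6²≡10 (mod 13).
The residues are {1, 3, 4, 9, 10, 12}; the non-residues are the remaining 6 nonzero classes.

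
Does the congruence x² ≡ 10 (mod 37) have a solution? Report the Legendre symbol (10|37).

Pull out 2: since 37 ≡ 5 (mod 8), (2/37) = -1.
Reciprocity: 5 ≡ 1 and 37 ≡ 1 (mod 4), so (5/37) = +(37/5).
Reduce top mod 5: now compute (2/5).
Pull out 2: since 5 ≡ 5 (mod 8), (2/5) = -1.
Reached (1/5) = 1. Collecting the sign flips along the way, the symbol is +1.

1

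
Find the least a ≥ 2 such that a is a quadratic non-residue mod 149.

2

(2/149) = −1, so 2 is the smallest positive non-residue mod 149.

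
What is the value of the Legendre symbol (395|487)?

Euler's criterion: (395/487) ≡ 395^243 (mod 487).
395^2 ≡ 185 (mod 487)
395^4 ≡ 135 (mod 487)
395^8 ≡ 206 (mod 487)
395^16 ≡ 67 (mod 487)
395^32 ≡ 106 (mod 487)
395^64 ≡ 35 (mod 487)
395^128 ≡ 251 (mod 487)
395^243 = 395^(128+64+32+16+2+1) ≡ 1 (mod 487).
Result is 1, so (395/487) = 1.

1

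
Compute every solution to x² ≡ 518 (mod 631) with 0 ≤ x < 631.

120, 511

Since 631 ≡ 3 (mod 4), a square root of 518 is 518^((631+1)/4) = 518^158 mod 631.
Repeated squaring: 518^2≡149, 518^4≡116, 518^8≡205, 518^16≡379, 518^32≡404, 518^64≡418, 518^128≡568 (mod 631).
518^158 = 518^(128+16+8+4+2) ≡ 511 (mod 631).
Check: 511² = 261121 ≡ 518 (mod 631). The two roots are 120 and 511.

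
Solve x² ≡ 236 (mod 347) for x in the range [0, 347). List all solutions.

Since 347 ≡ 3 (mod 4), a square root of 236 is 236^((347+1)/4) = 236^87 mod 347.
Repeated squaring: 236^2≡176, 236^4≡93, 236^8≡321, 236^16≡329, 236^32≡324, 236^64≡182 (mod 347).
236^87 = 236^(64+16+4+2+1) ≡ 208 (mod 347).
Check: 208² = 43264 ≡ 236 (mod 347). The two roots are 139 and 208.

139, 208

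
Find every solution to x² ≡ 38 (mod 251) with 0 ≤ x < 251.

Since 251 ≡ 3 (mod 4), a square root of 38 is 38^((251+1)/4) = 38^63 mod 251.
Repeated squaring: 38^2≡189, 38^4≡79, 38^8≡217, 38^16≡152, 38^32≡12 (mod 251).
38^63 = 38^(32+16+8+4+2+1) ≡ 17 (mod 251).
Check: 17² = 289 ≡ 38 (mod 251). The two roots are 17 and 234.

17, 234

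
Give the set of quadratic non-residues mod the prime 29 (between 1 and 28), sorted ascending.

Square k = 1,…,14 (k and 29−k give the same square):
1²=1, 2²=4, 3²=9, 4²=16, 5²=25, 6²≡7, 7²≡20, 8²≡6, 9²≡23, 10²≡13, 11²≡5, 12²≡28, 13²≡24, 14²≡22 (mod 29).
The residues are {1, 4, 5, 6, 7, 9, 13, 16, 20, 22, 23, 24, 25, 28}; the non-residues are the remaining 14 nonzero classes.

2,3,8,10,11,12,14,15,17,18,19,21,26,27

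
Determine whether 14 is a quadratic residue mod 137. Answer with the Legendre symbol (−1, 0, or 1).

Pull out 2: since 137 ≡ 1 (mod 8), (2/137) = +1.
Reciprocity: 7 ≡ 3 and 137 ≡ 1 (mod 4), so (7/137) = +(137/7).
Reduce top mod 7: now compute (4/7).
Pull out 2^2: since 7 ≡ 7 (mod 8), (2/7) = +1, so (2/7)^2 = +1.
Reached (1/7) = 1. Collecting the sign flips along the way, the symbol is +1.

1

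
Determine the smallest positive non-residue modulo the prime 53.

2

(2/53) = −1, so 2 is the smallest positive non-residue mod 53.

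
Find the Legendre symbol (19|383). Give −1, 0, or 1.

Euler's criterion: (19/383) ≡ 19^191 (mod 383).
19^2 ≡ 361 (mod 383)
19^4 ≡ 101 (mod 383)
19^8 ≡ 243 (mod 383)
19^16 ≡ 67 (mod 383)
19^32 ≡ 276 (mod 383)
19^64 ≡ 342 (mod 383)
19^128 ≡ 149 (mod 383)
19^191 = 19^(128+32+16+8+4+2+1) ≡ 1 (mod 383).
Result is 1, so (19/383) = 1.

1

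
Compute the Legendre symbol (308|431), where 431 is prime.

-1

Pull out 2^2: since 431 ≡ 7 (mod 8), (2/431) = +1, so (2/431)^2 = +1.
Reciprocity: 77 ≡ 1 and 431 ≡ 3 (mod 4), so (77/431) = +(431/77).
Reduce top mod 77: now compute (46/77).
Pull out 2: since 77 ≡ 5 (mod 8), (2/77) = -1.
Reciprocity: 23 ≡ 3 and 77 ≡ 1 (mod 4), so (23/77) = +(77/23).
Reduce top mod 23: now compute (8/23).
Pull out 2^3: since 23 ≡ 7 (mod 8), (2/23) = +1, so (2/23)^3 = +1.
Reached (1/23) = 1. Collecting the sign flips along the way, the symbol is -1.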